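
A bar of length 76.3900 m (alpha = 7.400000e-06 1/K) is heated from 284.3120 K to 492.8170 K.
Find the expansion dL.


dT = 208.5050 K
dL = 7.400000e-06 * 76.3900 * 208.5050 = 0.117865 m
L_final = 76.507865 m

dL = 0.117865 m


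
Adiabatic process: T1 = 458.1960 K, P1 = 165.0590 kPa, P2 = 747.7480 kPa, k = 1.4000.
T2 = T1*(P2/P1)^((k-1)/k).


(k-1)/k = 0.2857
(P2/P1)^exp = 1.5398
T2 = 458.1960 * 1.5398 = 705.5260 K

705.5260 K


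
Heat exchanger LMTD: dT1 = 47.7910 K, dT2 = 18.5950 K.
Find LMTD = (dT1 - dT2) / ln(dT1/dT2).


dT1/dT2 = 2.5701
ln(dT1/dT2) = 0.9439
LMTD = 29.1960 / 0.9439 = 30.9298 K

30.9298 K


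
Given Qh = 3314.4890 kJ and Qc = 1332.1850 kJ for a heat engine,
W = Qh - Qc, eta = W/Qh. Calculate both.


W = 3314.4890 - 1332.1850 = 1982.3040 kJ
eta = 1982.3040 / 3314.4890 = 0.5981 = 59.8072%

W = 1982.3040 kJ, eta = 59.8072%


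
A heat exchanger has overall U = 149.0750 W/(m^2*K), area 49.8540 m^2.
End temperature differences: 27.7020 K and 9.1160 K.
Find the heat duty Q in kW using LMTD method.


LMTD = 16.7219 K
Q = 149.0750 * 49.8540 * 16.7219 = 124277.2535 W = 124.2773 kW

124.2773 kW


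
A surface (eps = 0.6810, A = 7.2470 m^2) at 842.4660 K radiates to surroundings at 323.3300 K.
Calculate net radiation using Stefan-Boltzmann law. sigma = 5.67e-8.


T^4 = 5.0374e+11
Tsurr^4 = 1.0929e+10
Q = 0.6810 * 5.67e-8 * 7.2470 * 4.9281e+11 = 137902.4264 W

137902.4264 W


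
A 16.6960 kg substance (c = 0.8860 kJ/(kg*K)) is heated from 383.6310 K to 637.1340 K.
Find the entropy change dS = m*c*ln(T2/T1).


T2/T1 = 1.6608
ln(T2/T1) = 0.5073
dS = 16.6960 * 0.8860 * 0.5073 = 7.5043 kJ/K

7.5043 kJ/K


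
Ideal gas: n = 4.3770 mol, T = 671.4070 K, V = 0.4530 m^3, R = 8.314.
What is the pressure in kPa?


P = nRT/V = 4.3770 * 8.314 * 671.4070 / 0.4530
= 24432.7545 / 0.4530 = 53935.4404 Pa = 53.9354 kPa

53.9354 kPa


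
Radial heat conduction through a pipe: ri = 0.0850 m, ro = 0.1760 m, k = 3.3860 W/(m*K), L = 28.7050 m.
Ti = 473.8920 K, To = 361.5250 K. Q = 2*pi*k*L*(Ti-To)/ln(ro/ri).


dT = 112.3670 K
ln(ro/ri) = 0.7278
Q = 2*pi*3.3860*28.7050*112.3670 / 0.7278 = 94282.6049 W

94282.6049 W


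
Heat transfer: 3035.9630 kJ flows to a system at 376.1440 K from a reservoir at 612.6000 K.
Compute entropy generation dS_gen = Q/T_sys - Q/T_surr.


dS_sys = 3035.9630/376.1440 = 8.0713 kJ/K
dS_surr = -3035.9630/612.6000 = -4.9559 kJ/K
dS_gen = 8.0713 - 4.9559 = 3.1154 kJ/K (irreversible)

dS_gen = 3.1154 kJ/K, irreversible


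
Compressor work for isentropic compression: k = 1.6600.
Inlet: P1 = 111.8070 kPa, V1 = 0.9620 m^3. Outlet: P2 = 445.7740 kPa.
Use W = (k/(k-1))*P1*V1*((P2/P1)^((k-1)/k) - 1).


(k-1)/k = 0.3976
(P2/P1)^exp = 1.7330
W = 2.5152 * 111.8070 * 0.9620 * (1.7330 - 1) = 198.3086 kJ

198.3086 kJ


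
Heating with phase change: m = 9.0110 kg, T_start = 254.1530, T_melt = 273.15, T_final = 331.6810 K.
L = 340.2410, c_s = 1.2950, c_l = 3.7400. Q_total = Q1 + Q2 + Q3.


Q1 (sensible, solid) = 9.0110 * 1.2950 * 18.9970 = 221.6806 kJ
Q2 (latent) = 9.0110 * 340.2410 = 3065.9117 kJ
Q3 (sensible, liquid) = 9.0110 * 3.7400 * 58.5310 = 1972.5614 kJ
Q_total = 5260.1537 kJ

5260.1537 kJ


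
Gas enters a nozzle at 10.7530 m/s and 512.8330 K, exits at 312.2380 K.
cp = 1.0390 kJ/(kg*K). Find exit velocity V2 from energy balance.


dT = 200.5950 K
2*cp*1000*dT = 416836.4100
V1^2 = 115.6270
V2 = sqrt(416952.0370) = 645.7182 m/s

645.7182 m/s


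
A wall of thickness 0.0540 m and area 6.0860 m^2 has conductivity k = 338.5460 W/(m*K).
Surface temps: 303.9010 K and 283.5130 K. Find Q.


dT = 20.3880 K
Q = 338.5460 * 6.0860 * 20.3880 / 0.0540 = 777912.0521 W

777912.0521 W


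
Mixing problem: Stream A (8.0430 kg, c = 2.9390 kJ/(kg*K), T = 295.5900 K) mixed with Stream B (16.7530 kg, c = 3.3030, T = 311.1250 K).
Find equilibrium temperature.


num = 24203.4192
den = 78.9735
Tf = 306.4751 K

306.4751 K


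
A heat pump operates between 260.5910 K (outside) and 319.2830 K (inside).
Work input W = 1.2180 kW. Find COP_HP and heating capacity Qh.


COP = 319.2830 / 58.6920 = 5.4400
Qh = 5.4400 * 1.2180 = 6.6259 kW

COP = 5.4400, Qh = 6.6259 kW


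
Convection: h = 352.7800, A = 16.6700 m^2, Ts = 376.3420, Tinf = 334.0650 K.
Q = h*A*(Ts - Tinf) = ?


dT = 42.2770 K
Q = 352.7800 * 16.6700 * 42.2770 = 248624.3826 W

248624.3826 W


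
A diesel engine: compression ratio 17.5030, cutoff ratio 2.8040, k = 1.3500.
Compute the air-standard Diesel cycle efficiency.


r^(k-1) = 2.7233
rc^k = 4.0225
eta = 0.5443 = 54.4265%

54.4265%


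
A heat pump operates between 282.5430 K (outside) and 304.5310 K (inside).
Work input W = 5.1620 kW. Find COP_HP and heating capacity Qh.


COP = 304.5310 / 21.9880 = 13.8499
Qh = 13.8499 * 5.1620 = 71.4930 kW

COP = 13.8499, Qh = 71.4930 kW


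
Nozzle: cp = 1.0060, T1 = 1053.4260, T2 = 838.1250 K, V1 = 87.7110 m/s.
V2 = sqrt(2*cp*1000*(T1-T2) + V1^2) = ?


dT = 215.3010 K
2*cp*1000*dT = 433185.6120
V1^2 = 7693.2195
V2 = sqrt(440878.8315) = 663.9871 m/s

663.9871 m/s


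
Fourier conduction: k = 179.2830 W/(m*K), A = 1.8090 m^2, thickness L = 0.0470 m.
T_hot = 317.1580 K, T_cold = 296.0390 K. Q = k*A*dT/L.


dT = 21.1190 K
Q = 179.2830 * 1.8090 * 21.1190 / 0.0470 = 145731.4110 W

145731.4110 W


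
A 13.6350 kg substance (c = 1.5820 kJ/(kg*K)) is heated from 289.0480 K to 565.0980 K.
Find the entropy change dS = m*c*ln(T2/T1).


T2/T1 = 1.9550
ln(T2/T1) = 0.6704
dS = 13.6350 * 1.5820 * 0.6704 = 14.4610 kJ/K

14.4610 kJ/K


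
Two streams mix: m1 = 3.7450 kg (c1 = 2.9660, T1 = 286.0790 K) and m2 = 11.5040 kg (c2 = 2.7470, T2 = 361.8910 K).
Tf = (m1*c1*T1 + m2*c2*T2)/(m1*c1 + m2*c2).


num = 14613.9652
den = 42.7092
Tf = 342.1740 K

342.1740 K


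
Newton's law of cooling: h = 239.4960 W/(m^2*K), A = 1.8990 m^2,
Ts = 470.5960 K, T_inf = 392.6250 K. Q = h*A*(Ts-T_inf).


dT = 77.9710 K
Q = 239.4960 * 1.8990 * 77.9710 = 35461.4372 W

35461.4372 W


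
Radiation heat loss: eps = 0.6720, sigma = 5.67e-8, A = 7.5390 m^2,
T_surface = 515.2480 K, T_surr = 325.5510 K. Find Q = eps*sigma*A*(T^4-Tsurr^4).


T^4 = 7.0480e+10
Tsurr^4 = 1.1232e+10
Q = 0.6720 * 5.67e-8 * 7.5390 * 5.9247e+10 = 17019.0535 W

17019.0535 W


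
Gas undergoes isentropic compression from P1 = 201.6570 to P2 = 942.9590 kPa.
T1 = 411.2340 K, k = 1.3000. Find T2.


(k-1)/k = 0.2308
(P2/P1)^exp = 1.4275
T2 = 411.2340 * 1.4275 = 587.0520 K

587.0520 K


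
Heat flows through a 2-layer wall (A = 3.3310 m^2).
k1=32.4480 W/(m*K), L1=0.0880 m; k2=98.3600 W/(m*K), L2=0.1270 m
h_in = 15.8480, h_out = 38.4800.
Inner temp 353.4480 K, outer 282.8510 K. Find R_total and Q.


R_conv_in = 1/(15.8480*3.3310) = 0.0189
R_1 = 0.0880/(32.4480*3.3310) = 0.0008
R_2 = 0.1270/(98.3600*3.3310) = 0.0004
R_conv_out = 1/(38.4800*3.3310) = 0.0078
R_total = 0.0279 K/W
Q = 70.5970 / 0.0279 = 2526.1377 W

R_total = 0.0279 K/W, Q = 2526.1377 W


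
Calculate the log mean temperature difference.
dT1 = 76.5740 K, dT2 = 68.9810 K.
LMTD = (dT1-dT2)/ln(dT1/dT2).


dT1/dT2 = 1.1101
ln(dT1/dT2) = 0.1044
LMTD = 7.5930 / 0.1044 = 72.7114 K

72.7114 K


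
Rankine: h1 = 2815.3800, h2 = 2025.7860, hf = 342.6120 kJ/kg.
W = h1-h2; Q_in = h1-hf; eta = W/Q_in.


W = 789.5940 kJ/kg
Q_in = 2472.7680 kJ/kg
eta = 0.3193 = 31.9316%

eta = 31.9316%


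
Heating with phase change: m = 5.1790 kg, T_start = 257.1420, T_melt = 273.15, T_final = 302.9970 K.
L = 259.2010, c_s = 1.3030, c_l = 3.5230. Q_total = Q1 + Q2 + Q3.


Q1 (sensible, solid) = 5.1790 * 1.3030 * 16.0080 = 108.0258 kJ
Q2 (latent) = 5.1790 * 259.2010 = 1342.4020 kJ
Q3 (sensible, liquid) = 5.1790 * 3.5230 * 29.8470 = 544.5769 kJ
Q_total = 1995.0047 kJ

1995.0047 kJ


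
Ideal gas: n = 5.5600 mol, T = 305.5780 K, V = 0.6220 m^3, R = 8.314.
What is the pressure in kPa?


P = nRT/V = 5.5600 * 8.314 * 305.5780 / 0.6220
= 14125.5997 / 0.6220 = 22709.9674 Pa = 22.7100 kPa

22.7100 kPa


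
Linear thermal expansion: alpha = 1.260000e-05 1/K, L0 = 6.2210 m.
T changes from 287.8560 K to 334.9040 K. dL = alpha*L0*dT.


dT = 47.0480 K
dL = 1.260000e-05 * 6.2210 * 47.0480 = 0.003688 m
L_final = 6.224688 m

dL = 0.003688 m


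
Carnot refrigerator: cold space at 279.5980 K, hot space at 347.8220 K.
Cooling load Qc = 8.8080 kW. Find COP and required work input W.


COP = 279.5980 / 68.2240 = 4.0982
W = 8.8080 / 4.0982 = 2.1492 kW

COP = 4.0982, W = 2.1492 kW


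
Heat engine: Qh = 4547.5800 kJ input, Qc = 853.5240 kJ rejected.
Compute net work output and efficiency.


W = 4547.5800 - 853.5240 = 3694.0560 kJ
eta = 3694.0560 / 4547.5800 = 0.8123 = 81.2312%

W = 3694.0560 kJ, eta = 81.2312%


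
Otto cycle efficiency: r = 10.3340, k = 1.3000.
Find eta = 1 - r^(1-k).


r^(k-1) = 2.0150
eta = 1 - 1/2.0150 = 0.5037 = 50.3728%

50.3728%


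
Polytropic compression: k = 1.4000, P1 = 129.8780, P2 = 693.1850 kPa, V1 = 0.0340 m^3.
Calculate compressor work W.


(k-1)/k = 0.2857
(P2/P1)^exp = 1.6136
W = 3.5000 * 129.8780 * 0.0340 * (1.6136 - 1) = 9.4839 kJ

9.4839 kJ


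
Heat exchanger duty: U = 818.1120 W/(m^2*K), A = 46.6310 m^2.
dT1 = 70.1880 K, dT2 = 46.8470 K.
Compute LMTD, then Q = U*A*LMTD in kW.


LMTD = 57.7333 K
Q = 818.1120 * 46.6310 * 57.7333 = 2202487.9394 W = 2202.4879 kW

2202.4879 kW


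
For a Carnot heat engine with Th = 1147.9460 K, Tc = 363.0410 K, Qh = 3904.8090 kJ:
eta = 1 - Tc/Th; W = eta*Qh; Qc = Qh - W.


eta = 1 - 363.0410/1147.9460 = 0.6837
W = 0.6837 * 3904.8090 = 2669.9027 kJ
Qc = 3904.8090 - 2669.9027 = 1234.9063 kJ

eta = 68.3747%, W = 2669.9027 kJ, Qc = 1234.9063 kJ


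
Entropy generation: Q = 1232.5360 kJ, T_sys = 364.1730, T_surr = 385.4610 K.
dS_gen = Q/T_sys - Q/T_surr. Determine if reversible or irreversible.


dS_sys = 1232.5360/364.1730 = 3.3845 kJ/K
dS_surr = -1232.5360/385.4610 = -3.1976 kJ/K
dS_gen = 3.3845 - 3.1976 = 0.1869 kJ/K (irreversible)

dS_gen = 0.1869 kJ/K, irreversible


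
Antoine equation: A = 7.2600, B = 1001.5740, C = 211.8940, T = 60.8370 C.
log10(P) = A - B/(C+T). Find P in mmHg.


C+T = 272.7310
B/(C+T) = 3.6724
log10(P) = 7.2600 - 3.6724 = 3.5876
P = 10^3.5876 = 3869.1199 mmHg

3869.1199 mmHg


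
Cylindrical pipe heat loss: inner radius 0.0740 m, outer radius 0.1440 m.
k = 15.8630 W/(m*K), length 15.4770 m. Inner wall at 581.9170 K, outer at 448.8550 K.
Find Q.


dT = 133.0620 K
ln(ro/ri) = 0.6657
Q = 2*pi*15.8630*15.4770*133.0620 / 0.6657 = 308315.9674 W

308315.9674 W


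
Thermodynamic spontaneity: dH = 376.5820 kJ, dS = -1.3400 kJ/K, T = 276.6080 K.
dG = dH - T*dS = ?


T*dS = 276.6080 * -1.3400 = -370.6547 kJ
dG = 376.5820 + 370.6547 = 747.2367 kJ (non-spontaneous)

dG = 747.2367 kJ, non-spontaneous


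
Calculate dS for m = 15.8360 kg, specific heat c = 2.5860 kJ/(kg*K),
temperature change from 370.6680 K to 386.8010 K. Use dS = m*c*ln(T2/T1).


T2/T1 = 1.0435
ln(T2/T1) = 0.0426
dS = 15.8360 * 2.5860 * 0.0426 = 1.7447 kJ/K

1.7447 kJ/K


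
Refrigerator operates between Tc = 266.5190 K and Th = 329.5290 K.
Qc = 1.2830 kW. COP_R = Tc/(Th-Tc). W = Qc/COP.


COP = 266.5190 / 63.0100 = 4.2298
W = 1.2830 / 4.2298 = 0.3033 kW

COP = 4.2298, W = 0.3033 kW


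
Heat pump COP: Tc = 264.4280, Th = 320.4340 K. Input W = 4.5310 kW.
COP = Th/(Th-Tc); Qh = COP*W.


COP = 320.4340 / 56.0060 = 5.7214
Qh = 5.7214 * 4.5310 = 25.9238 kW

COP = 5.7214, Qh = 25.9238 kW


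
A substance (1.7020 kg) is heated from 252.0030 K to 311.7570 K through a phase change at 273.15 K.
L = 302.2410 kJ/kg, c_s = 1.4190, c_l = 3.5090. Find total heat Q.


Q1 (sensible, solid) = 1.7020 * 1.4190 * 21.1470 = 51.0729 kJ
Q2 (latent) = 1.7020 * 302.2410 = 514.4142 kJ
Q3 (sensible, liquid) = 1.7020 * 3.5090 * 38.6070 = 230.5733 kJ
Q_total = 796.0604 kJ

796.0604 kJ


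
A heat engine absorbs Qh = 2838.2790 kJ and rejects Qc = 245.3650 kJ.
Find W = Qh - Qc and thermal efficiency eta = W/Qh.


W = 2838.2790 - 245.3650 = 2592.9140 kJ
eta = 2592.9140 / 2838.2790 = 0.9136 = 91.3551%

W = 2592.9140 kJ, eta = 91.3551%


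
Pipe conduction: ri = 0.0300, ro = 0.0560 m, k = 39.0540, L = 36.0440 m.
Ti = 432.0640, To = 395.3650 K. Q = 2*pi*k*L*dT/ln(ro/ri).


dT = 36.6990 K
ln(ro/ri) = 0.6242
Q = 2*pi*39.0540*36.0440*36.6990 / 0.6242 = 520044.6448 W

520044.6448 W


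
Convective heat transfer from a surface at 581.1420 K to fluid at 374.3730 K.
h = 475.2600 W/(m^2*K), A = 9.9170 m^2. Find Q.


dT = 206.7690 K
Q = 475.2600 * 9.9170 * 206.7690 = 974534.0195 W

974534.0195 W


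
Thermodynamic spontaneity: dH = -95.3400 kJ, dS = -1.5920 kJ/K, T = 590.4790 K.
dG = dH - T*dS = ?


T*dS = 590.4790 * -1.5920 = -940.0426 kJ
dG = -95.3400 + 940.0426 = 844.7026 kJ (non-spontaneous)

dG = 844.7026 kJ, non-spontaneous


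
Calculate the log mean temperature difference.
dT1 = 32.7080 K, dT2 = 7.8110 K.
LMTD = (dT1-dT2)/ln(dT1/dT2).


dT1/dT2 = 4.1874
ln(dT1/dT2) = 1.4321
LMTD = 24.8970 / 1.4321 = 17.3851 K

17.3851 K


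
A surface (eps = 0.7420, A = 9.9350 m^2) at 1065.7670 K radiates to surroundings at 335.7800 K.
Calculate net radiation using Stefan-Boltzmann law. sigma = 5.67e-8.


T^4 = 1.2902e+12
Tsurr^4 = 1.2712e+10
Q = 0.7420 * 5.67e-8 * 9.9350 * 1.2775e+12 = 533953.6620 W

533953.6620 W


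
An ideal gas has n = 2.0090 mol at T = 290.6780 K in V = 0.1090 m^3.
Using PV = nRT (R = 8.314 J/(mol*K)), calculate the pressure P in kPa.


P = nRT/V = 2.0090 * 8.314 * 290.6780 / 0.1090
= 4855.1441 / 0.1090 = 44542.6060 Pa = 44.5426 kPa

44.5426 kPa


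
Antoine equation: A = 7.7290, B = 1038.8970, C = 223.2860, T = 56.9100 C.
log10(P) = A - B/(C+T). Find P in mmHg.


C+T = 280.1960
B/(C+T) = 3.7078
log10(P) = 7.7290 - 3.7078 = 4.0212
P = 10^4.0212 = 10501.4434 mmHg

10501.4434 mmHg


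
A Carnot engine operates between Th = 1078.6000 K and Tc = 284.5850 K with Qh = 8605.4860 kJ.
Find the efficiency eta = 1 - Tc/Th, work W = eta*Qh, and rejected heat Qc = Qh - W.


eta = 1 - 284.5850/1078.6000 = 0.7362
W = 0.7362 * 8605.4860 = 6334.9573 kJ
Qc = 8605.4860 - 6334.9573 = 2270.5287 kJ

eta = 73.6153%, W = 6334.9573 kJ, Qc = 2270.5287 kJ


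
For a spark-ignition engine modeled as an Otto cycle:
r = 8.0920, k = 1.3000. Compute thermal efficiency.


r^(k-1) = 1.8725
eta = 1 - 1/1.8725 = 0.4659 = 46.5948%

46.5948%


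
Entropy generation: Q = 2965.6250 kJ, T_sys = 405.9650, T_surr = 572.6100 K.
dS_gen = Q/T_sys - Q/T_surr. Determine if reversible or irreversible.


dS_sys = 2965.6250/405.9650 = 7.3051 kJ/K
dS_surr = -2965.6250/572.6100 = -5.1791 kJ/K
dS_gen = 7.3051 - 5.1791 = 2.1260 kJ/K (irreversible)

dS_gen = 2.1260 kJ/K, irreversible


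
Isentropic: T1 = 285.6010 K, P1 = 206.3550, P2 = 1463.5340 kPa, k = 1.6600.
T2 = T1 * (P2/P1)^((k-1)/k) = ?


(k-1)/k = 0.3976
(P2/P1)^exp = 2.1790
T2 = 285.6010 * 2.1790 = 622.3358 K

622.3358 K


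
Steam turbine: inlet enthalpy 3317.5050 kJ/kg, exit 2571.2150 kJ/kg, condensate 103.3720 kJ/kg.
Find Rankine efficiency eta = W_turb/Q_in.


W = 746.2900 kJ/kg
Q_in = 3214.1330 kJ/kg
eta = 0.2322 = 23.2190%

eta = 23.2190%


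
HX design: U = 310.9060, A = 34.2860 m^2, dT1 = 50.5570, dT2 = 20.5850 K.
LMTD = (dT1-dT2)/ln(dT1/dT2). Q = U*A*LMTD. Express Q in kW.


LMTD = 33.3564 K
Q = 310.9060 * 34.2860 * 33.3564 = 355569.7721 W = 355.5698 kW

355.5698 kW


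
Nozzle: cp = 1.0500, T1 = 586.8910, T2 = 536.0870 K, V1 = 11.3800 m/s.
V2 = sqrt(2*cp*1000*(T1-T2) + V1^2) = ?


dT = 50.8040 K
2*cp*1000*dT = 106688.4000
V1^2 = 129.5044
V2 = sqrt(106817.9044) = 326.8301 m/s

326.8301 m/s


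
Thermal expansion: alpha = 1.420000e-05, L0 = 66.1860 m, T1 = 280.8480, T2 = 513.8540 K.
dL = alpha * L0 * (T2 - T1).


dT = 233.0060 K
dL = 1.420000e-05 * 66.1860 * 233.0060 = 0.218989 m
L_final = 66.404989 m

dL = 0.218989 m


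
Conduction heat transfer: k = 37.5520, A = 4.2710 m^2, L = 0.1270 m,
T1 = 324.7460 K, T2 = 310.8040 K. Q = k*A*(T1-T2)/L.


dT = 13.9420 K
Q = 37.5520 * 4.2710 * 13.9420 / 0.1270 = 17606.9447 W

17606.9447 W


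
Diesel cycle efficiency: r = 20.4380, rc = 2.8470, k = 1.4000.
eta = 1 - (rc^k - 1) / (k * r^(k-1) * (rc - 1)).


r^(k-1) = 3.3433
rc^k = 4.3266
eta = 0.6152 = 61.5209%

61.5209%


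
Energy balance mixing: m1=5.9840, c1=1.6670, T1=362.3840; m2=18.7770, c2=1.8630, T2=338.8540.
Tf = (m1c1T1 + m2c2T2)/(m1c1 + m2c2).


num = 15468.5377
den = 44.9569
Tf = 344.0750 K

344.0750 K


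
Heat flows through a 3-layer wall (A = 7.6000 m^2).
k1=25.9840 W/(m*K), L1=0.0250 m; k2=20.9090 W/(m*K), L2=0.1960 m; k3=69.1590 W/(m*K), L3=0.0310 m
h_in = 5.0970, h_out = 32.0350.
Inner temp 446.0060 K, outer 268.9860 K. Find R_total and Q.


R_conv_in = 1/(5.0970*7.6000) = 0.0258
R_1 = 0.0250/(25.9840*7.6000) = 0.0001
R_2 = 0.1960/(20.9090*7.6000) = 0.0012
R_3 = 0.0310/(69.1590*7.6000) = 5.8979e-05
R_conv_out = 1/(32.0350*7.6000) = 0.0041
R_total = 0.0313 K/W
Q = 177.0200 / 0.0313 = 5648.1350 W

R_total = 0.0313 K/W, Q = 5648.1350 W


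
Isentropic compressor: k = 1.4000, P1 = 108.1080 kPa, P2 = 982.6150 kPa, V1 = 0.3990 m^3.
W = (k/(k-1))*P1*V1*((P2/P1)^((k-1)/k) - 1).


(k-1)/k = 0.2857
(P2/P1)^exp = 1.8787
W = 3.5000 * 108.1080 * 0.3990 * (1.8787 - 1) = 132.6644 kJ

132.6644 kJ


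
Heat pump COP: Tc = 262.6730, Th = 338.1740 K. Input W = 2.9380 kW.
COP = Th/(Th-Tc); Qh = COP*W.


COP = 338.1740 / 75.5010 = 4.4791
Qh = 4.4791 * 2.9380 = 13.1595 kW

COP = 4.4791, Qh = 13.1595 kW


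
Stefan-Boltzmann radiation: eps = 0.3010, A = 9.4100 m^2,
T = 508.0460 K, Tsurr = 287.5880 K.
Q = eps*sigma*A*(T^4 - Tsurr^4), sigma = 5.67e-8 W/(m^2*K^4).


T^4 = 6.6621e+10
Tsurr^4 = 6.8404e+09
Q = 0.3010 * 5.67e-8 * 9.4100 * 5.9781e+10 = 9600.6444 W

9600.6444 W


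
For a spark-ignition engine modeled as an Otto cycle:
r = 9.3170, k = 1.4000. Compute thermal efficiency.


r^(k-1) = 2.4418
eta = 1 - 1/2.4418 = 0.5905 = 59.0466%

59.0466%


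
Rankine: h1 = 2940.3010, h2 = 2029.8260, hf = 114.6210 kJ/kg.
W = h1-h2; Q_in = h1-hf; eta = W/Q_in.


W = 910.4750 kJ/kg
Q_in = 2825.6800 kJ/kg
eta = 0.3222 = 32.2214%

eta = 32.2214%


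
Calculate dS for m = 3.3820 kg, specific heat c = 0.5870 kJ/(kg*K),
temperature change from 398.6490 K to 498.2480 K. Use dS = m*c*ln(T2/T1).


T2/T1 = 1.2498
ln(T2/T1) = 0.2230
dS = 3.3820 * 0.5870 * 0.2230 = 0.4427 kJ/K

0.4427 kJ/K


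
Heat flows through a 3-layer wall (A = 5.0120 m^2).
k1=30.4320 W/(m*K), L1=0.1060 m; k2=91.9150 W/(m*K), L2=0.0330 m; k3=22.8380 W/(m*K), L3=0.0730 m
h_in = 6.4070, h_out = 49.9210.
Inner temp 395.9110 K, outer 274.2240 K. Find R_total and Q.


R_conv_in = 1/(6.4070*5.0120) = 0.0311
R_1 = 0.1060/(30.4320*5.0120) = 0.0007
R_2 = 0.0330/(91.9150*5.0120) = 7.1634e-05
R_3 = 0.0730/(22.8380*5.0120) = 0.0006
R_conv_out = 1/(49.9210*5.0120) = 0.0040
R_total = 0.0365 K/W
Q = 121.6870 / 0.0365 = 3330.0392 W

R_total = 0.0365 K/W, Q = 3330.0392 W


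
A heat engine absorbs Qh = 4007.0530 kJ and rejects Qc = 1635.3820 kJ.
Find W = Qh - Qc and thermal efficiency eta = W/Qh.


W = 4007.0530 - 1635.3820 = 2371.6710 kJ
eta = 2371.6710 / 4007.0530 = 0.5919 = 59.1874%

W = 2371.6710 kJ, eta = 59.1874%


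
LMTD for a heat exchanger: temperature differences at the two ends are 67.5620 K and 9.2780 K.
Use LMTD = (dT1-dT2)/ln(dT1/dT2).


dT1/dT2 = 7.2820
ln(dT1/dT2) = 1.9854
LMTD = 58.2840 / 1.9854 = 29.3563 K

29.3563 K


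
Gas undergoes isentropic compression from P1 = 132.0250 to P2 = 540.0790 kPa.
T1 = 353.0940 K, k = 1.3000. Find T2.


(k-1)/k = 0.2308
(P2/P1)^exp = 1.3842
T2 = 353.0940 * 1.3842 = 488.7370 K

488.7370 K


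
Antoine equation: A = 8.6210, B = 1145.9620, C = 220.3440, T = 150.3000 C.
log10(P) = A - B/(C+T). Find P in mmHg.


C+T = 370.6440
B/(C+T) = 3.0918
log10(P) = 8.6210 - 3.0918 = 5.5292
P = 10^5.5292 = 338210.3015 mmHg

338210.3015 mmHg


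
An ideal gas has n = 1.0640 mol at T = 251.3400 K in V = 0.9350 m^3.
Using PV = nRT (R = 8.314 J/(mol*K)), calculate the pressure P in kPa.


P = nRT/V = 1.0640 * 8.314 * 251.3400 / 0.9350
= 2223.3778 / 0.9350 = 2377.9441 Pa = 2.3779 kPa

2.3779 kPa


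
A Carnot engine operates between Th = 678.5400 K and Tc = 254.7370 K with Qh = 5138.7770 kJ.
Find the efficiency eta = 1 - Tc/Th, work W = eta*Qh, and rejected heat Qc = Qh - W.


eta = 1 - 254.7370/678.5400 = 0.6246
W = 0.6246 * 5138.7770 = 3209.5810 kJ
Qc = 5138.7770 - 3209.5810 = 1929.1960 kJ

eta = 62.4581%, W = 3209.5810 kJ, Qc = 1929.1960 kJ


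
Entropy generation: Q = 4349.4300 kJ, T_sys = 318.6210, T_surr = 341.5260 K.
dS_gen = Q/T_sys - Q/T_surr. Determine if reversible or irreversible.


dS_sys = 4349.4300/318.6210 = 13.6508 kJ/K
dS_surr = -4349.4300/341.5260 = -12.7353 kJ/K
dS_gen = 13.6508 - 12.7353 = 0.9155 kJ/K (irreversible)

dS_gen = 0.9155 kJ/K, irreversible


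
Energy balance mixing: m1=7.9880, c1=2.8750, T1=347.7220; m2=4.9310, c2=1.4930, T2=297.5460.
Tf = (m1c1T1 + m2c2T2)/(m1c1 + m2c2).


num = 10176.1382
den = 30.3275
Tf = 335.5418 K

335.5418 K


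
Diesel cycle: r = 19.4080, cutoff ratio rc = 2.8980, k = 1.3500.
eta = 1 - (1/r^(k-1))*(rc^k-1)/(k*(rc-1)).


r^(k-1) = 2.8235
rc^k = 4.2056
eta = 0.5569 = 55.6909%

55.6909%


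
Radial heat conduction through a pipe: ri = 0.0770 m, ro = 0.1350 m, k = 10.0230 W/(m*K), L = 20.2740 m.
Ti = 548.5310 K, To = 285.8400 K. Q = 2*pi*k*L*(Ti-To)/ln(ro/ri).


dT = 262.6910 K
ln(ro/ri) = 0.5615
Q = 2*pi*10.0230*20.2740*262.6910 / 0.5615 = 597360.0518 W

597360.0518 W


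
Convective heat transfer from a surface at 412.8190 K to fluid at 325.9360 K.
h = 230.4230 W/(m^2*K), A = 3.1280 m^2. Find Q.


dT = 86.8830 K
Q = 230.4230 * 3.1280 * 86.8830 = 62622.0642 W

62622.0642 W


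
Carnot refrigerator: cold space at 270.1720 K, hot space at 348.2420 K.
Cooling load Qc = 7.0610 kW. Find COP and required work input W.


COP = 270.1720 / 78.0700 = 3.4606
W = 7.0610 / 3.4606 = 2.0404 kW

COP = 3.4606, W = 2.0404 kW


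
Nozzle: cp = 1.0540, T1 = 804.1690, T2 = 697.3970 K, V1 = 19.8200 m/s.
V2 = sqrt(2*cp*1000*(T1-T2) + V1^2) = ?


dT = 106.7720 K
2*cp*1000*dT = 225075.3760
V1^2 = 392.8324
V2 = sqrt(225468.2084) = 474.8349 m/s

474.8349 m/s


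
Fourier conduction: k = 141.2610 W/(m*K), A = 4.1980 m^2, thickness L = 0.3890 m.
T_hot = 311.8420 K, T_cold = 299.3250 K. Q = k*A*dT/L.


dT = 12.5170 K
Q = 141.2610 * 4.1980 * 12.5170 / 0.3890 = 19081.6252 W

19081.6252 W


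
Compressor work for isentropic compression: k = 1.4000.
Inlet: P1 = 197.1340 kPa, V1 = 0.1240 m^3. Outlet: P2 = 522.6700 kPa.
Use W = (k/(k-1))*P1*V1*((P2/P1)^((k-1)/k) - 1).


(k-1)/k = 0.2857
(P2/P1)^exp = 1.3213
W = 3.5000 * 197.1340 * 0.1240 * (1.3213 - 1) = 27.4863 kJ

27.4863 kJ


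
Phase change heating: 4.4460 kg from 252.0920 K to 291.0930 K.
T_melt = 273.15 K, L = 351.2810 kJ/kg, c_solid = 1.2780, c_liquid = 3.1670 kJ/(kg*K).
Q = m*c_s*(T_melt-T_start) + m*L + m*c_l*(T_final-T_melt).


Q1 (sensible, solid) = 4.4460 * 1.2780 * 21.0580 = 119.6513 kJ
Q2 (latent) = 4.4460 * 351.2810 = 1561.7953 kJ
Q3 (sensible, liquid) = 4.4460 * 3.1670 * 17.9430 = 252.6461 kJ
Q_total = 1934.0927 kJ

1934.0927 kJ


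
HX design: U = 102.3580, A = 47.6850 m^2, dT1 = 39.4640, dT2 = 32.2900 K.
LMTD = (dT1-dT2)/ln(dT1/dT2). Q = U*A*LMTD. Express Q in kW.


LMTD = 35.7571 K
Q = 102.3580 * 47.6850 * 35.7571 = 174528.4810 W = 174.5285 kW

174.5285 kW


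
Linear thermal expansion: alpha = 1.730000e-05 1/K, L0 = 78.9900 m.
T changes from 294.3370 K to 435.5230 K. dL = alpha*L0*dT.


dT = 141.1860 K
dL = 1.730000e-05 * 78.9900 * 141.1860 = 0.192934 m
L_final = 79.182934 m

dL = 0.192934 m


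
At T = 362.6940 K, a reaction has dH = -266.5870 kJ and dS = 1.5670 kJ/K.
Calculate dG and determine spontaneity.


T*dS = 362.6940 * 1.5670 = 568.3415 kJ
dG = -266.5870 - 568.3415 = -834.9285 kJ (spontaneous)

dG = -834.9285 kJ, spontaneous


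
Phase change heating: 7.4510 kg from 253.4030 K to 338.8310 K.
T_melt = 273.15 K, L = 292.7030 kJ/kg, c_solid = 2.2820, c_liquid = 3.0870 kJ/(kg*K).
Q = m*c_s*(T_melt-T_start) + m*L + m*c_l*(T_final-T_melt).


Q1 (sensible, solid) = 7.4510 * 2.2820 * 19.7470 = 335.7618 kJ
Q2 (latent) = 7.4510 * 292.7030 = 2180.9301 kJ
Q3 (sensible, liquid) = 7.4510 * 3.0870 * 65.6810 = 1510.7442 kJ
Q_total = 4027.4361 kJ

4027.4361 kJ


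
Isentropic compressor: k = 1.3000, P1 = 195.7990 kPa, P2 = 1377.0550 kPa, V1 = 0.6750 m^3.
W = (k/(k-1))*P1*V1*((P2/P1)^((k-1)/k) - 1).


(k-1)/k = 0.2308
(P2/P1)^exp = 1.5685
W = 4.3333 * 195.7990 * 0.6750 * (1.5685 - 1) = 325.6065 kJ

325.6065 kJ


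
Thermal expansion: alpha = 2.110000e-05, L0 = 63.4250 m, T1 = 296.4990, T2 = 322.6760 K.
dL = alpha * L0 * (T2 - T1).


dT = 26.1770 K
dL = 2.110000e-05 * 63.4250 * 26.1770 = 0.035032 m
L_final = 63.460032 m

dL = 0.035032 m


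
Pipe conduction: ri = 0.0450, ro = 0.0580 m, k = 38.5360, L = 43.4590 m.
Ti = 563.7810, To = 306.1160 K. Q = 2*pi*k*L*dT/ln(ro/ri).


dT = 257.6650 K
ln(ro/ri) = 0.2538
Q = 2*pi*38.5360*43.4590*257.6650 / 0.2538 = 1.0684e+07 W

1.0684e+07 W


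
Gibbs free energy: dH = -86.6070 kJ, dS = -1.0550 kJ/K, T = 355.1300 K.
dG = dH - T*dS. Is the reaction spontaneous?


T*dS = 355.1300 * -1.0550 = -374.6621 kJ
dG = -86.6070 + 374.6621 = 288.0552 kJ (non-spontaneous)

dG = 288.0552 kJ, non-spontaneous


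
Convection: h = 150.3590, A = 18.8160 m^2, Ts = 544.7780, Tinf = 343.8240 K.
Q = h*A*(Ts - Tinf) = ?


dT = 200.9540 K
Q = 150.3590 * 18.8160 * 200.9540 = 568530.0026 W

568530.0026 W


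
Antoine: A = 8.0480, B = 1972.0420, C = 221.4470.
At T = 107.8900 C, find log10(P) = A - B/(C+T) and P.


C+T = 329.3370
B/(C+T) = 5.9879
log10(P) = 8.0480 - 5.9879 = 2.0601
P = 10^2.0601 = 114.8378 mmHg

114.8378 mmHg


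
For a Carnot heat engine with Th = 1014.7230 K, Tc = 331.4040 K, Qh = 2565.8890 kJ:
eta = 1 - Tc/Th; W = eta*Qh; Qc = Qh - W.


eta = 1 - 331.4040/1014.7230 = 0.6734
W = 0.6734 * 2565.8890 = 1727.8811 kJ
Qc = 2565.8890 - 1727.8811 = 838.0079 kJ

eta = 67.3404%, W = 1727.8811 kJ, Qc = 838.0079 kJ


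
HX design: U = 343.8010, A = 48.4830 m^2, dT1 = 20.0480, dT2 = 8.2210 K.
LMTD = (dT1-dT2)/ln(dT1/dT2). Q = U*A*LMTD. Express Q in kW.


LMTD = 13.2673 K
Q = 343.8010 * 48.4830 * 13.2673 = 221146.6156 W = 221.1466 kW

221.1466 kW


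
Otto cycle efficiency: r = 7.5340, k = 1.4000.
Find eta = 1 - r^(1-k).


r^(k-1) = 2.2429
eta = 1 - 1/2.2429 = 0.5541 = 55.4149%

55.4149%


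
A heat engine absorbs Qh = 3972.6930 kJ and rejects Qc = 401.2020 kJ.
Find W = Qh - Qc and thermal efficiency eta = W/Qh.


W = 3972.6930 - 401.2020 = 3571.4910 kJ
eta = 3571.4910 / 3972.6930 = 0.8990 = 89.9010%

W = 3571.4910 kJ, eta = 89.9010%


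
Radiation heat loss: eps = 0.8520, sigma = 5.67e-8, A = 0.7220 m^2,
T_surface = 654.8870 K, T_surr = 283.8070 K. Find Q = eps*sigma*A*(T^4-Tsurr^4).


T^4 = 1.8394e+11
Tsurr^4 = 6.4877e+09
Q = 0.8520 * 5.67e-8 * 0.7220 * 1.7745e+11 = 6189.1403 W

6189.1403 W


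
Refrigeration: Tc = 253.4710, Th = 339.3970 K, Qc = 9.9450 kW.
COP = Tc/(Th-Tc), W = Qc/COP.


COP = 253.4710 / 85.9260 = 2.9499
W = 9.9450 / 2.9499 = 3.3713 kW

COP = 2.9499, W = 3.3713 kW


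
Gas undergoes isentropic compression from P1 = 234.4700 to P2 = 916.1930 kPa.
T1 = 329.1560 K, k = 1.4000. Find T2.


(k-1)/k = 0.2857
(P2/P1)^exp = 1.4761
T2 = 329.1560 * 1.4761 = 485.8654 K

485.8654 K


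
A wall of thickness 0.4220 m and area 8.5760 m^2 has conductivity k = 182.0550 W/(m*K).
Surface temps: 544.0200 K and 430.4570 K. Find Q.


dT = 113.5630 K
Q = 182.0550 * 8.5760 * 113.5630 / 0.4220 = 420157.1796 W

420157.1796 W


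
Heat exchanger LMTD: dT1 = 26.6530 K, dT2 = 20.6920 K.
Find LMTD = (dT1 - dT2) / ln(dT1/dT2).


dT1/dT2 = 1.2881
ln(dT1/dT2) = 0.2532
LMTD = 5.9610 / 0.2532 = 23.5469 K

23.5469 K


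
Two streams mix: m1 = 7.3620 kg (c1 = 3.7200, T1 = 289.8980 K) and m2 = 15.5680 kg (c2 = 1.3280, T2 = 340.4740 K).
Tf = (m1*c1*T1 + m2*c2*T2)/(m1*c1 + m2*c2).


num = 14978.3951
den = 48.0609
Tf = 311.6542 K

311.6542 K


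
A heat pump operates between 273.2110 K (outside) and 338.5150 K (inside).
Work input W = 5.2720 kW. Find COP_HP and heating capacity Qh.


COP = 338.5150 / 65.3040 = 5.1837
Qh = 5.1837 * 5.2720 = 27.3284 kW

COP = 5.1837, Qh = 27.3284 kW


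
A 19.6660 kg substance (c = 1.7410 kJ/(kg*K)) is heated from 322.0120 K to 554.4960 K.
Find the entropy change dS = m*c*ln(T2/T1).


T2/T1 = 1.7220
ln(T2/T1) = 0.5435
dS = 19.6660 * 1.7410 * 0.5435 = 18.6076 kJ/K

18.6076 kJ/K


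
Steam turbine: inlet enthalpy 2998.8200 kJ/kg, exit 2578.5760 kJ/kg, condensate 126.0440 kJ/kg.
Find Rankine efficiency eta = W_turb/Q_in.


W = 420.2440 kJ/kg
Q_in = 2872.7760 kJ/kg
eta = 0.1463 = 14.6285%

eta = 14.6285%


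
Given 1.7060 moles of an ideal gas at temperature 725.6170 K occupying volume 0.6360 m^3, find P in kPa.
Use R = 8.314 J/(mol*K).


P = nRT/V = 1.7060 * 8.314 * 725.6170 / 0.6360
= 10291.9222 / 0.6360 = 16182.2677 Pa = 16.1823 kPa

16.1823 kPa


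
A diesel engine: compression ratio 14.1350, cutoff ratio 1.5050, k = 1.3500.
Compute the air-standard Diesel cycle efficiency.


r^(k-1) = 2.5270
rc^k = 1.7365
eta = 0.5725 = 57.2493%

57.2493%


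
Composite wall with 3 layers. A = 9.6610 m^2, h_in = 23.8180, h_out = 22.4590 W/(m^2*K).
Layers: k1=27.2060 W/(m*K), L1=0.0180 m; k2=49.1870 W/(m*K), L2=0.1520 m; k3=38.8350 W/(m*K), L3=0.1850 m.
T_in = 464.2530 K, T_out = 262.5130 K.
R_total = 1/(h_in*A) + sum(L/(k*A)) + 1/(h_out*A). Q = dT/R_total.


R_conv_in = 1/(23.8180*9.6610) = 0.0043
R_1 = 0.0180/(27.2060*9.6610) = 6.8483e-05
R_2 = 0.1520/(49.1870*9.6610) = 0.0003
R_3 = 0.1850/(38.8350*9.6610) = 0.0005
R_conv_out = 1/(22.4590*9.6610) = 0.0046
R_total = 0.0098 K/W
Q = 201.7400 / 0.0098 = 20510.2303 W

R_total = 0.0098 K/W, Q = 20510.2303 W


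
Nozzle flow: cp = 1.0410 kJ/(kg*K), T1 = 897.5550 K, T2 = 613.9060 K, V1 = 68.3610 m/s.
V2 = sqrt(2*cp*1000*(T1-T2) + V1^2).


dT = 283.6490 K
2*cp*1000*dT = 590557.2180
V1^2 = 4673.2263
V2 = sqrt(595230.4443) = 771.5118 m/s

771.5118 m/s


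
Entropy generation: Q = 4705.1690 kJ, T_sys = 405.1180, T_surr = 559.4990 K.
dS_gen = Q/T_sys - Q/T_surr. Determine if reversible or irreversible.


dS_sys = 4705.1690/405.1180 = 11.6143 kJ/K
dS_surr = -4705.1690/559.4990 = -8.4096 kJ/K
dS_gen = 11.6143 - 8.4096 = 3.2047 kJ/K (irreversible)

dS_gen = 3.2047 kJ/K, irreversible


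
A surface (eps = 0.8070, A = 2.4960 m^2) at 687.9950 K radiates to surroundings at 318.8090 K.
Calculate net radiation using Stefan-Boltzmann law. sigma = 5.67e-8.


T^4 = 2.2405e+11
Tsurr^4 = 1.0331e+10
Q = 0.8070 * 5.67e-8 * 2.4960 * 2.1372e+11 = 24408.5102 W

24408.5102 W


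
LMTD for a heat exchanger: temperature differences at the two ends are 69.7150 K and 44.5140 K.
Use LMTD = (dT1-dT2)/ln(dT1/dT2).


dT1/dT2 = 1.5661
ln(dT1/dT2) = 0.4486
LMTD = 25.2010 / 0.4486 = 56.1755 K

56.1755 K


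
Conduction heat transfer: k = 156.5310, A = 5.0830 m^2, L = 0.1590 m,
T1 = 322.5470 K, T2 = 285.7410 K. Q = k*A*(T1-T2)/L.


dT = 36.8060 K
Q = 156.5310 * 5.0830 * 36.8060 / 0.1590 = 184179.7872 W

184179.7872 W


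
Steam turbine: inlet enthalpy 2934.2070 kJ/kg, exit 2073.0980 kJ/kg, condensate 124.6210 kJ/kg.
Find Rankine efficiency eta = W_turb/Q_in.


W = 861.1090 kJ/kg
Q_in = 2809.5860 kJ/kg
eta = 0.3065 = 30.6490%

eta = 30.6490%


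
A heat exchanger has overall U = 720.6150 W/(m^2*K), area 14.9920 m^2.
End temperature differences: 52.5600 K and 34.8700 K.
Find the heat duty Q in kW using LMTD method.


LMTD = 43.1118 K
Q = 720.6150 * 14.9920 * 43.1118 = 465756.5890 W = 465.7566 kW

465.7566 kW


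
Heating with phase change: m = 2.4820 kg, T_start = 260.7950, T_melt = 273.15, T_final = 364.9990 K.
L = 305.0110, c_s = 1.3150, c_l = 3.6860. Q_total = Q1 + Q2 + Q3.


Q1 (sensible, solid) = 2.4820 * 1.3150 * 12.3550 = 40.3246 kJ
Q2 (latent) = 2.4820 * 305.0110 = 757.0373 kJ
Q3 (sensible, liquid) = 2.4820 * 3.6860 * 91.8490 = 840.2945 kJ
Q_total = 1637.6565 kJ

1637.6565 kJ


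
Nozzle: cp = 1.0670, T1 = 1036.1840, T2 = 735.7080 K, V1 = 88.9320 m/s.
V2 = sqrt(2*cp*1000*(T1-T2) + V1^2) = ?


dT = 300.4760 K
2*cp*1000*dT = 641215.7840
V1^2 = 7908.9006
V2 = sqrt(649124.6846) = 805.6827 m/s

805.6827 m/s


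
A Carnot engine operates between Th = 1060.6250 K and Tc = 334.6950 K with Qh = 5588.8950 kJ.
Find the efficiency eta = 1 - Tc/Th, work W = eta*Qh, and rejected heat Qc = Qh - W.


eta = 1 - 334.6950/1060.6250 = 0.6844
W = 0.6844 * 5588.8950 = 3825.2413 kJ
Qc = 5588.8950 - 3825.2413 = 1763.6537 kJ

eta = 68.4436%, W = 3825.2413 kJ, Qc = 1763.6537 kJ


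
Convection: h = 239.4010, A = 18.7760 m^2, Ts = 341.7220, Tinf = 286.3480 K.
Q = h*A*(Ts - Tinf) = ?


dT = 55.3740 K
Q = 239.4010 * 18.7760 * 55.3740 = 248905.7521 W

248905.7521 W


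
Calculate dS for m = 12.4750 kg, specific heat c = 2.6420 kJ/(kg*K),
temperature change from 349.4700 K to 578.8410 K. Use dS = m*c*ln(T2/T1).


T2/T1 = 1.6563
ln(T2/T1) = 0.5046
dS = 12.4750 * 2.6420 * 0.5046 = 16.6314 kJ/K

16.6314 kJ/K


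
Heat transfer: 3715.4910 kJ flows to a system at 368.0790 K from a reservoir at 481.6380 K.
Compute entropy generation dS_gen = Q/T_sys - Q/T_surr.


dS_sys = 3715.4910/368.0790 = 10.0943 kJ/K
dS_surr = -3715.4910/481.6380 = -7.7143 kJ/K
dS_gen = 10.0943 - 7.7143 = 2.3800 kJ/K (irreversible)

dS_gen = 2.3800 kJ/K, irreversible


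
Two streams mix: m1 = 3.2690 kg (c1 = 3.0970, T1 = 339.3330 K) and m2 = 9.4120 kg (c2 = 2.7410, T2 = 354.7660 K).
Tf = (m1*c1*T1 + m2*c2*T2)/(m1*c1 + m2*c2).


num = 12587.7957
den = 35.9224
Tf = 350.4165 K

350.4165 K


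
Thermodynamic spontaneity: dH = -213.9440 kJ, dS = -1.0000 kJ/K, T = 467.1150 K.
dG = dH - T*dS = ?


T*dS = 467.1150 * -1.0000 = -467.1150 kJ
dG = -213.9440 + 467.1150 = 253.1710 kJ (non-spontaneous)

dG = 253.1710 kJ, non-spontaneous


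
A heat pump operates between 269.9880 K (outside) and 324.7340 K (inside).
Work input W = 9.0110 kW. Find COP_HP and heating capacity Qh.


COP = 324.7340 / 54.7460 = 5.9316
Qh = 5.9316 * 9.0110 = 53.4501 kW

COP = 5.9316, Qh = 53.4501 kW


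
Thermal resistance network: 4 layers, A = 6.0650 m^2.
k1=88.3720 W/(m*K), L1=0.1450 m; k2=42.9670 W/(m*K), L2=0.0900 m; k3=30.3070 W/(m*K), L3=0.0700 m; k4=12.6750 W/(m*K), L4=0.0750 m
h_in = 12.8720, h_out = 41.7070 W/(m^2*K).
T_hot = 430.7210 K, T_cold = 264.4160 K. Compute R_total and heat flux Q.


R_conv_in = 1/(12.8720*6.0650) = 0.0128
R_1 = 0.1450/(88.3720*6.0650) = 0.0003
R_2 = 0.0900/(42.9670*6.0650) = 0.0003
R_3 = 0.0700/(30.3070*6.0650) = 0.0004
R_4 = 0.0750/(12.6750*6.0650) = 0.0010
R_conv_out = 1/(41.7070*6.0650) = 0.0040
R_total = 0.0187 K/W
Q = 166.3050 / 0.0187 = 8876.7561 W

R_total = 0.0187 K/W, Q = 8876.7561 W


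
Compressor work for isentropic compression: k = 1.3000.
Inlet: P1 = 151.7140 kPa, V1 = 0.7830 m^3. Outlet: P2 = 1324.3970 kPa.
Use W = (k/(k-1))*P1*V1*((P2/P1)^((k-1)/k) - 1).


(k-1)/k = 0.2308
(P2/P1)^exp = 1.6487
W = 4.3333 * 151.7140 * 0.7830 * (1.6487 - 1) = 333.9489 kJ

333.9489 kJ


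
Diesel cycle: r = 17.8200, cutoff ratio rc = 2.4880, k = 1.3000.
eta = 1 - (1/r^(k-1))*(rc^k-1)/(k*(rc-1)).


r^(k-1) = 2.3729
rc^k = 3.2704
eta = 0.5054 = 50.5359%

50.5359%


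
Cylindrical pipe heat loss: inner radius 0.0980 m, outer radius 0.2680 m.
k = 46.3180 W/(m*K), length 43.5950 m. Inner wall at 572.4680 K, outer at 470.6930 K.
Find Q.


dT = 101.7750 K
ln(ro/ri) = 1.0060
Q = 2*pi*46.3180*43.5950*101.7750 / 1.0060 = 1283515.3300 W

1283515.3300 W


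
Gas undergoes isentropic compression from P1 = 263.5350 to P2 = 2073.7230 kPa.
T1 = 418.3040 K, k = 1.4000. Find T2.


(k-1)/k = 0.2857
(P2/P1)^exp = 1.8029
T2 = 418.3040 * 1.8029 = 754.1661 K

754.1661 K


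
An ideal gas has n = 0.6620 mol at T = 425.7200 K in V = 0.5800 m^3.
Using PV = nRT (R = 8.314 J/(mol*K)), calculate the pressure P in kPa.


P = nRT/V = 0.6620 * 8.314 * 425.7200 / 0.5800
= 2343.1067 / 0.5800 = 4039.8391 Pa = 4.0398 kPa

4.0398 kPa


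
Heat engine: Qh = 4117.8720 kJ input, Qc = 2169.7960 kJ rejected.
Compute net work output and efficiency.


W = 4117.8720 - 2169.7960 = 1948.0760 kJ
eta = 1948.0760 / 4117.8720 = 0.4731 = 47.3078%

W = 1948.0760 kJ, eta = 47.3078%


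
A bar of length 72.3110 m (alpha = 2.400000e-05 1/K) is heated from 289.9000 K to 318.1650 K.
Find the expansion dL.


dT = 28.2650 K
dL = 2.400000e-05 * 72.3110 * 28.2650 = 0.049053 m
L_final = 72.360053 m

dL = 0.049053 m


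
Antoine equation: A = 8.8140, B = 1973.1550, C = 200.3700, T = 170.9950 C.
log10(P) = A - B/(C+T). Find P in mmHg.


C+T = 371.3650
B/(C+T) = 5.3132
log10(P) = 8.8140 - 5.3132 = 3.5008
P = 10^3.5008 = 3167.7451 mmHg

3167.7451 mmHg


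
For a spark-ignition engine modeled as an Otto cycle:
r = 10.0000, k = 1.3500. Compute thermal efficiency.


r^(k-1) = 2.2387
eta = 1 - 1/2.2387 = 0.5533 = 55.3316%

55.3316%


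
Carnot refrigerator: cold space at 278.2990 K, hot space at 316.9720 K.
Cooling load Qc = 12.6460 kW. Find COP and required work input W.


COP = 278.2990 / 38.6730 = 7.1962
W = 12.6460 / 7.1962 = 1.7573 kW

COP = 7.1962, W = 1.7573 kW


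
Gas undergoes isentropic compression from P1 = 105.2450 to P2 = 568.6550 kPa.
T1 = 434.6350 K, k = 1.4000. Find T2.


(k-1)/k = 0.2857
(P2/P1)^exp = 1.6193
T2 = 434.6350 * 1.6193 = 703.8053 K

703.8053 K


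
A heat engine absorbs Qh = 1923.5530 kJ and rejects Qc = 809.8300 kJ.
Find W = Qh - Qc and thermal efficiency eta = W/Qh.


W = 1923.5530 - 809.8300 = 1113.7230 kJ
eta = 1113.7230 / 1923.5530 = 0.5790 = 57.8993%

W = 1113.7230 kJ, eta = 57.8993%


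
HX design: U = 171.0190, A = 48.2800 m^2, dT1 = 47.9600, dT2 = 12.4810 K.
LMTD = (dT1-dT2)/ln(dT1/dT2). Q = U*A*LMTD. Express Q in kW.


LMTD = 26.3557 K
Q = 171.0190 * 48.2800 * 26.3557 = 217613.7654 W = 217.6138 kW

217.6138 kW


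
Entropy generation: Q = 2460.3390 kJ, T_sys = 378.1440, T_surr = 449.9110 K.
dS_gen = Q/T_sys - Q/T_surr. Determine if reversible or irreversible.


dS_sys = 2460.3390/378.1440 = 6.5064 kJ/K
dS_surr = -2460.3390/449.9110 = -5.4685 kJ/K
dS_gen = 6.5064 - 5.4685 = 1.0379 kJ/K (irreversible)

dS_gen = 1.0379 kJ/K, irreversible


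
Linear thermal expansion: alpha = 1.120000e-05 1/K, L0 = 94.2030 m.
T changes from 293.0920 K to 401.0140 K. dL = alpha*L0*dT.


dT = 107.9220 K
dL = 1.120000e-05 * 94.2030 * 107.9220 = 0.113866 m
L_final = 94.316866 m

dL = 0.113866 m


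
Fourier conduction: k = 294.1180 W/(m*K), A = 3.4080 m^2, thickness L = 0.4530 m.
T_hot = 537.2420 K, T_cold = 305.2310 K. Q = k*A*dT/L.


dT = 232.0110 K
Q = 294.1180 * 3.4080 * 232.0110 / 0.4530 = 513371.2744 W

513371.2744 W


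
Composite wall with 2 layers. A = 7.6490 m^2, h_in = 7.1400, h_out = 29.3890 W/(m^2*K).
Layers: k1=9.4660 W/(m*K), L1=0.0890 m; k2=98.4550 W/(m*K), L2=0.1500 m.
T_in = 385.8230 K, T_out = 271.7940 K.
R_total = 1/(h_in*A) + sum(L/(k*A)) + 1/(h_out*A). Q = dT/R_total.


R_conv_in = 1/(7.1400*7.6490) = 0.0183
R_1 = 0.0890/(9.4660*7.6490) = 0.0012
R_2 = 0.1500/(98.4550*7.6490) = 0.0002
R_conv_out = 1/(29.3890*7.6490) = 0.0044
R_total = 0.0242 K/W
Q = 114.0290 / 0.0242 = 4714.4338 W

R_total = 0.0242 K/W, Q = 4714.4338 W


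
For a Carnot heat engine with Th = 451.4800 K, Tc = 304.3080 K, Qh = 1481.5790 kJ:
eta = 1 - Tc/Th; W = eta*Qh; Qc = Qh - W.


eta = 1 - 304.3080/451.4800 = 0.3260
W = 0.3260 * 1481.5790 = 482.9604 kJ
Qc = 1481.5790 - 482.9604 = 998.6186 kJ

eta = 32.5977%, W = 482.9604 kJ, Qc = 998.6186 kJ


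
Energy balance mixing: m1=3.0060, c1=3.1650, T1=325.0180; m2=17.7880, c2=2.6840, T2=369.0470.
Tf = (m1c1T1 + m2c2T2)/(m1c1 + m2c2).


num = 20711.6260
den = 57.2570
Tf = 361.7310 K

361.7310 K


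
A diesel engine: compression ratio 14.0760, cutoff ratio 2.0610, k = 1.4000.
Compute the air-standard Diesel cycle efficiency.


r^(k-1) = 2.8800
rc^k = 2.7524
eta = 0.5904 = 59.0367%

59.0367%
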